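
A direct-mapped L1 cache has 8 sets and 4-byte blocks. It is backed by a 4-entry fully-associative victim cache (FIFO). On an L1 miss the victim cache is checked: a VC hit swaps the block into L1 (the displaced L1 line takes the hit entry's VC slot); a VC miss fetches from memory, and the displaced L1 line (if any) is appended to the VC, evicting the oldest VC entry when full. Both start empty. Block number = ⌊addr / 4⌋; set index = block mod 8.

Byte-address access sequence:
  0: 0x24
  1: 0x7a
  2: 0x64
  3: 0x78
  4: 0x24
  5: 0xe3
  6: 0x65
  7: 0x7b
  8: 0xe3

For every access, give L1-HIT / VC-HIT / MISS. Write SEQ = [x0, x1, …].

  [0] addr=0x24 blk=9 s=1: MISS | VC []
  [1] addr=0x7a blk=30 s=6: MISS | VC []
  [2] addr=0x64 blk=25 s=1: MISS | VC [9]
  [3] addr=0x78 blk=30 s=6: L1-HIT | VC [9]
  [4] addr=0x24 blk=9 s=1: VC-HIT | VC [25]
  [5] addr=0xe3 blk=56 s=0: MISS | VC [25]
  [6] addr=0x65 blk=25 s=1: VC-HIT | VC [9]
  [7] addr=0x7b blk=30 s=6: L1-HIT | VC [9]
  [8] addr=0xe3 blk=56 s=0: L1-HIT | VC [9]

SEQ = [MISS, MISS, MISS, L1-HIT, VC-HIT, MISS, VC-HIT, L1-HIT, L1-HIT]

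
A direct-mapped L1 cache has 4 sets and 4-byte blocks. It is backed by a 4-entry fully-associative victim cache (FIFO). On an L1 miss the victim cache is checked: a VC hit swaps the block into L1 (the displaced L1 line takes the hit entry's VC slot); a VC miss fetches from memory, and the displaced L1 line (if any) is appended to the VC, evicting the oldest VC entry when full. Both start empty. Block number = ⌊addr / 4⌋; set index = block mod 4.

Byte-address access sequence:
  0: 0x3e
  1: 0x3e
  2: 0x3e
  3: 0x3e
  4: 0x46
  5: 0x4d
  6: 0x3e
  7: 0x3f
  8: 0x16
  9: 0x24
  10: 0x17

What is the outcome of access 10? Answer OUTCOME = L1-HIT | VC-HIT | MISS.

0: 0x3e (blk 15, set 3) → MISS  vc=[]
1: 0x3e (blk 15, set 3) → L1-HIT  vc=[]
2: 0x3e (blk 15, set 3) → L1-HIT  vc=[]
3: 0x3e (blk 15, set 3) → L1-HIT  vc=[]
4: 0x46 (blk 17, set 1) → MISS  vc=[]
5: 0x4d (blk 19, set 3) → MISS  vc=[15]
6: 0x3e (blk 15, set 3) → VC-HIT  vc=[19]
7: 0x3f (blk 15, set 3) → L1-HIT  vc=[19]
8: 0x16 (blk 5, set 1) → MISS  vc=[19, 17]
9: 0x24 (blk 9, set 1) → MISS  vc=[19, 17, 5]
10: 0x17 (blk 5, set 1) → VC-HIT  vc=[19, 17, 9]

OUTCOME = VC-HIT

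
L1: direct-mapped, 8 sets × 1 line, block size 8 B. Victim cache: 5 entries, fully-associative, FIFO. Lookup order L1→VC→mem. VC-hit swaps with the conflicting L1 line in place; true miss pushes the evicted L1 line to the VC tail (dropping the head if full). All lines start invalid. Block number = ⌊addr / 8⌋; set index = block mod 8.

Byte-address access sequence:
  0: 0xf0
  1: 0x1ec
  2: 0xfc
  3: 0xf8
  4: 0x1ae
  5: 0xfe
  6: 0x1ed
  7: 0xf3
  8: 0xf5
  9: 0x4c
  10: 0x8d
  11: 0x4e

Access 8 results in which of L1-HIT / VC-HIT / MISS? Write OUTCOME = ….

OUTCOME = L1-HIT

  [0] addr=0xf0 blk=30 s=6: MISS | VC []
  [1] addr=0x1ec blk=61 s=5: MISS | VC []
  [2] addr=0xfc blk=31 s=7: MISS | VC []
  [3] addr=0xf8 blk=31 s=7: L1-HIT | VC []
  [4] addr=0x1ae blk=53 s=5: MISS | VC [61]
  [5] addr=0xfe blk=31 s=7: L1-HIT | VC [61]
  [6] addr=0x1ed blk=61 s=5: VC-HIT | VC [53]
  [7] addr=0xf3 blk=30 s=6: L1-HIT | VC [53]
  [8] addr=0xf5 blk=30 s=6: L1-HIT | VC [53]
  [9] addr=0x4c blk=9 s=1: MISS | VC [53]
  [10] addr=0x8d blk=17 s=1: MISS | VC [53, 9]
  [11] addr=0x4e blk=9 s=1: VC-HIT | VC [53, 17]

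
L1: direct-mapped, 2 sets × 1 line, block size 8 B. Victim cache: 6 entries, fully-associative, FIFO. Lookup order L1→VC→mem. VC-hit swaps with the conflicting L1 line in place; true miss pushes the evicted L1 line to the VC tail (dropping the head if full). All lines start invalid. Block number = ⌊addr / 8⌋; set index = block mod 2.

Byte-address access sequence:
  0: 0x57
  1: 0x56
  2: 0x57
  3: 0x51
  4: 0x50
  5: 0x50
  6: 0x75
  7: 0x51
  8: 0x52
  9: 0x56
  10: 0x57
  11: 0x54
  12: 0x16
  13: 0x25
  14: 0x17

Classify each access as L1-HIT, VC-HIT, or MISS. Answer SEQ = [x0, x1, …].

SEQ = [MISS, L1-HIT, L1-HIT, L1-HIT, L1-HIT, L1-HIT, MISS, VC-HIT, L1-HIT, L1-HIT, L1-HIT, L1-HIT, MISS, MISS, VC-HIT]

  [0] addr=0x57 blk=10 s=0: MISS | VC []
  [1] addr=0x56 blk=10 s=0: L1-HIT | VC []
  [2] addr=0x57 blk=10 s=0: L1-HIT | VC []
  [3] addr=0x51 blk=10 s=0: L1-HIT | VC []
  [4] addr=0x50 blk=10 s=0: L1-HIT | VC []
  [5] addr=0x50 blk=10 s=0: L1-HIT | VC []
  [6] addr=0x75 blk=14 s=0: MISS | VC [10]
  [7] addr=0x51 blk=10 s=0: VC-HIT | VC [14]
  [8] addr=0x52 blk=10 s=0: L1-HIT | VC [14]
  [9] addr=0x56 blk=10 s=0: L1-HIT | VC [14]
  [10] addr=0x57 blk=10 s=0: L1-HIT | VC [14]
  [11] addr=0x54 blk=10 s=0: L1-HIT | VC [14]
  [12] addr=0x16 blk=2 s=0: MISS | VC [14, 10]
  [13] addr=0x25 blk=4 s=0: MISS | VC [14, 10, 2]
  [14] addr=0x17 blk=2 s=0: VC-HIT | VC [14, 10, 4]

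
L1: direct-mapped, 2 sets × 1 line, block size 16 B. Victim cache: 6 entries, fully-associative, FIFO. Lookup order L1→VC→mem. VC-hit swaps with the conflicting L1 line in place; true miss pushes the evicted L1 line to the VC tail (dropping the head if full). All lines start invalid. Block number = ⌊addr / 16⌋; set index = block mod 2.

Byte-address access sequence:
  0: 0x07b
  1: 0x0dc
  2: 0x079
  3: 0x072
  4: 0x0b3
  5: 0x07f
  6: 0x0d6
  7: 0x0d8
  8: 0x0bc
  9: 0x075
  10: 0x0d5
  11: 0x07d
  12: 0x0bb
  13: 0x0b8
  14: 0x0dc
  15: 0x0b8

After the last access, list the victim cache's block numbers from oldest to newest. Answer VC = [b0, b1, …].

#0 0x7b→b7/s1 MISS; vc=[]
#1 0xdc→b13/s1 MISS; vc=[7]
#2 0x79→b7/s1 VC-HIT; vc=[13]
#3 0x72→b7/s1 L1-HIT; vc=[13]
#4 0xb3→b11/s1 MISS; vc=[13,7]
#5 0x7f→b7/s1 VC-HIT; vc=[13,11]
#6 0xd6→b13/s1 VC-HIT; vc=[7,11]
#7 0xd8→b13/s1 L1-HIT; vc=[7,11]
#8 0xbc→b11/s1 VC-HIT; vc=[7,13]
#9 0x75→b7/s1 VC-HIT; vc=[11,13]
#10 0xd5→b13/s1 VC-HIT; vc=[11,7]
#11 0x7d→b7/s1 VC-HIT; vc=[11,13]
#12 0xbb→b11/s1 VC-HIT; vc=[7,13]
#13 0xb8→b11/s1 L1-HIT; vc=[7,13]
#14 0xdc→b13/s1 VC-HIT; vc=[7,11]
#15 0xb8→b11/s1 VC-HIT; vc=[7,13]

VC = [7, 13]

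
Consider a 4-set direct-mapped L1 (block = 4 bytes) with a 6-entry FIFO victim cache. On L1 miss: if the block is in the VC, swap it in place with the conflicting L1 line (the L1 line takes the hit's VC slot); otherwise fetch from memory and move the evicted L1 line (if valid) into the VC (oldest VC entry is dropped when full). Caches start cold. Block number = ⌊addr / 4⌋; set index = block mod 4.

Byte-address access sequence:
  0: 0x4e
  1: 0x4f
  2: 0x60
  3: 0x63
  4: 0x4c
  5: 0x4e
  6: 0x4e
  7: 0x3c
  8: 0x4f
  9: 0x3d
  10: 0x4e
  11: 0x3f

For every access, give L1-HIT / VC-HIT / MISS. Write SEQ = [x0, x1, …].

  [0] addr=0x4e blk=19 s=3: MISS | VC []
  [1] addr=0x4f blk=19 s=3: L1-HIT | VC []
  [2] addr=0x60 blk=24 s=0: MISS | VC []
  [3] addr=0x63 blk=24 s=0: L1-HIT | VC []
  [4] addr=0x4c blk=19 s=3: L1-HIT | VC []
  [5] addr=0x4e blk=19 s=3: L1-HIT | VC []
  [6] addr=0x4e blk=19 s=3: L1-HIT | VC []
  [7] addr=0x3c blk=15 s=3: MISS | VC [19]
  [8] addr=0x4f blk=19 s=3: VC-HIT | VC [15]
  [9] addr=0x3d blk=15 s=3: VC-HIT | VC [19]
  [10] addr=0x4e blk=19 s=3: VC-HIT | VC [15]
  [11] addr=0x3f blk=15 s=3: VC-HIT | VC [19]

SEQ = [MISS, L1-HIT, MISS, L1-HIT, L1-HIT, L1-HIT, L1-HIT, MISS, VC-HIT, VC-HIT, VC-HIT, VC-HIT]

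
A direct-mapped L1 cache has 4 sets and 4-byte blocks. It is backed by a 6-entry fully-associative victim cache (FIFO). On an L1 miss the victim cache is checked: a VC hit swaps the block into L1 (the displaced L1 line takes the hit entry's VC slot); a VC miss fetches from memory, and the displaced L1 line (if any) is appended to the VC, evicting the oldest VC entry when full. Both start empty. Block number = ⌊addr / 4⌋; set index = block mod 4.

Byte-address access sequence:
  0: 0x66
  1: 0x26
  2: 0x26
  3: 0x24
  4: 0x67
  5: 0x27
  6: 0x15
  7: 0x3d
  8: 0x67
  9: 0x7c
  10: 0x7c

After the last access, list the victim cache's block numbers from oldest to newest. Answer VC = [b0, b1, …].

VC = [5, 9, 15]

#0 0x66→b25/s1 MISS; vc=[]
#1 0x26→b9/s1 MISS; vc=[25]
#2 0x26→b9/s1 L1-HIT; vc=[25]
#3 0x24→b9/s1 L1-HIT; vc=[25]
#4 0x67→b25/s1 VC-HIT; vc=[9]
#5 0x27→b9/s1 VC-HIT; vc=[25]
#6 0x15→b5/s1 MISS; vc=[25,9]
#7 0x3d→b15/s3 MISS; vc=[25,9]
#8 0x67→b25/s1 VC-HIT; vc=[5,9]
#9 0x7c→b31/s3 MISS; vc=[5,9,15]
#10 0x7c→b31/s3 L1-HIT; vc=[5,9,15]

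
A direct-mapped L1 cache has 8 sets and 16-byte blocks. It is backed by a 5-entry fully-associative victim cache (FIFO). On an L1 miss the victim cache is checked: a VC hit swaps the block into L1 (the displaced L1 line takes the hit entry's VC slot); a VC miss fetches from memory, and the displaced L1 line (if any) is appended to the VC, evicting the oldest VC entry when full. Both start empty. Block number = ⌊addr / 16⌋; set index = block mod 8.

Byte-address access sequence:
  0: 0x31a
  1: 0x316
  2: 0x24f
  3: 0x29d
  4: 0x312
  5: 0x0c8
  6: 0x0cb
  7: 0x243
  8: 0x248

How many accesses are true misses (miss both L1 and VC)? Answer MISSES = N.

MISSES = 4

#0 0x31a→b49/s1 MISS; vc=[]
#1 0x316→b49/s1 L1-HIT; vc=[]
#2 0x24f→b36/s4 MISS; vc=[]
#3 0x29d→b41/s1 MISS; vc=[49]
#4 0x312→b49/s1 VC-HIT; vc=[41]
#5 0xc8→b12/s4 MISS; vc=[41,36]
#6 0xcb→b12/s4 L1-HIT; vc=[41,36]
#7 0x243→b36/s4 VC-HIT; vc=[41,12]
#8 0x248→b36/s4 L1-HIT; vc=[41,12]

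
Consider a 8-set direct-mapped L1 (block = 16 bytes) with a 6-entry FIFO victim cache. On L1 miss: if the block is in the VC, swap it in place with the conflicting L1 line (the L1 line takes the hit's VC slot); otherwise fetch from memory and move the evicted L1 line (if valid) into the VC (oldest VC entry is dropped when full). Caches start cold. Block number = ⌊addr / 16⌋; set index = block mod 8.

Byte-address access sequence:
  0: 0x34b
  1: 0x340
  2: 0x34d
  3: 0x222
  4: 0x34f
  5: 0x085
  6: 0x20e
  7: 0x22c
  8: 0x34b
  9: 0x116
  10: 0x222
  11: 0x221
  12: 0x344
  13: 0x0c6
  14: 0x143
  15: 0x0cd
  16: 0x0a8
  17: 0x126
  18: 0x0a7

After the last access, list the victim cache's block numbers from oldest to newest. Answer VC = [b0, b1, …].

  [0] addr=0x34b blk=52 s=4: MISS | VC []
  [1] addr=0x340 blk=52 s=4: L1-HIT | VC []
  [2] addr=0x34d blk=52 s=4: L1-HIT | VC []
  [3] addr=0x222 blk=34 s=2: MISS | VC []
  [4] addr=0x34f blk=52 s=4: L1-HIT | VC []
  [5] addr=0x85 blk=8 s=0: MISS | VC []
  [6] addr=0x20e blk=32 s=0: MISS | VC [8]
  [7] addr=0x22c blk=34 s=2: L1-HIT | VC [8]
  [8] addr=0x34b blk=52 s=4: L1-HIT | VC [8]
  [9] addr=0x116 blk=17 s=1: MISS | VC [8]
  [10] addr=0x222 blk=34 s=2: L1-HIT | VC [8]
  [11] addr=0x221 blk=34 s=2: L1-HIT | VC [8]
  [12] addr=0x344 blk=52 s=4: L1-HIT | VC [8]
  [13] addr=0xc6 blk=12 s=4: MISS | VC [8, 52]
  [14] addr=0x143 blk=20 s=4: MISS | VC [8, 52, 12]
  [15] addr=0xcd blk=12 s=4: VC-HIT | VC [8, 52, 20]
  [16] addr=0xa8 blk=10 s=2: MISS | VC [8, 52, 20, 34]
  [17] addr=0x126 blk=18 s=2: MISS | VC [8, 52, 20, 34, 10]
  [18] addr=0xa7 blk=10 s=2: VC-HIT | VC [8, 52, 20, 34, 18]

VC = [8, 52, 20, 34, 18]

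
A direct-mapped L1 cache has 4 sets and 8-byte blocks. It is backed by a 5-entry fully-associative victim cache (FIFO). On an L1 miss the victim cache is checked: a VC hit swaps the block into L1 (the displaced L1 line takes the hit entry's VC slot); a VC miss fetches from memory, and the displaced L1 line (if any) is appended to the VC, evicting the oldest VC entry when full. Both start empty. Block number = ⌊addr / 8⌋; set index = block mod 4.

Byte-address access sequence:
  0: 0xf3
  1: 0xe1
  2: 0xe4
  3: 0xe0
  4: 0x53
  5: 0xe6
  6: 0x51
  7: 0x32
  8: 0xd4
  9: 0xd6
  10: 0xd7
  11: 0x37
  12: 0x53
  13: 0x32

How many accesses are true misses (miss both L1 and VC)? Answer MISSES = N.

#0 0xf3→b30/s2 MISS; vc=[]
#1 0xe1→b28/s0 MISS; vc=[]
#2 0xe4→b28/s0 L1-HIT; vc=[]
#3 0xe0→b28/s0 L1-HIT; vc=[]
#4 0x53→b10/s2 MISS; vc=[30]
#5 0xe6→b28/s0 L1-HIT; vc=[30]
#6 0x51→b10/s2 L1-HIT; vc=[30]
#7 0x32→b6/s2 MISS; vc=[30,10]
#8 0xd4→b26/s2 MISS; vc=[30,10,6]
#9 0xd6→b26/s2 L1-HIT; vc=[30,10,6]
#10 0xd7→b26/s2 L1-HIT; vc=[30,10,6]
#11 0x37→b6/s2 VC-HIT; vc=[30,10,26]
#12 0x53→b10/s2 VC-HIT; vc=[30,6,26]
#13 0x32→b6/s2 VC-HIT; vc=[30,10,26]

MISSES = 5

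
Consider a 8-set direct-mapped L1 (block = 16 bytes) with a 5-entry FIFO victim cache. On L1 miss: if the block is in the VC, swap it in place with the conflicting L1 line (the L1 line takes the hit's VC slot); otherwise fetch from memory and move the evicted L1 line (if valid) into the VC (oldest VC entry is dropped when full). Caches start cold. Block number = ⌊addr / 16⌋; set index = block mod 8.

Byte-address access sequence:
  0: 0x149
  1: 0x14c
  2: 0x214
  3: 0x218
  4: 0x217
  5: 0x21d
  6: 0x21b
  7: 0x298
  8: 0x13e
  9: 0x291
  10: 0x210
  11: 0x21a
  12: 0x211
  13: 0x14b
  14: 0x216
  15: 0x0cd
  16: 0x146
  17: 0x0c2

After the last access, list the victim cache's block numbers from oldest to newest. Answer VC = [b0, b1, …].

VC = [41, 20]

  [0] addr=0x149 blk=20 s=4: MISS | VC []
  [1] addr=0x14c blk=20 s=4: L1-HIT | VC []
  [2] addr=0x214 blk=33 s=1: MISS | VC []
  [3] addr=0x218 blk=33 s=1: L1-HIT | VC []
  [4] addr=0x217 blk=33 s=1: L1-HIT | VC []
  [5] addr=0x21d blk=33 s=1: L1-HIT | VC []
  [6] addr=0x21b blk=33 s=1: L1-HIT | VC []
  [7] addr=0x298 blk=41 s=1: MISS | VC [33]
  [8] addr=0x13e blk=19 s=3: MISS | VC [33]
  [9] addr=0x291 blk=41 s=1: L1-HIT | VC [33]
  [10] addr=0x210 blk=33 s=1: VC-HIT | VC [41]
  [11] addr=0x21a blk=33 s=1: L1-HIT | VC [41]
  [12] addr=0x211 blk=33 s=1: L1-HIT | VC [41]
  [13] addr=0x14b blk=20 s=4: L1-HIT | VC [41]
  [14] addr=0x216 blk=33 s=1: L1-HIT | VC [41]
  [15] addr=0xcd blk=12 s=4: MISS | VC [41, 20]
  [16] addr=0x146 blk=20 s=4: VC-HIT | VC [41, 12]
  [17] addr=0xc2 blk=12 s=4: VC-HIT | VC [41, 20]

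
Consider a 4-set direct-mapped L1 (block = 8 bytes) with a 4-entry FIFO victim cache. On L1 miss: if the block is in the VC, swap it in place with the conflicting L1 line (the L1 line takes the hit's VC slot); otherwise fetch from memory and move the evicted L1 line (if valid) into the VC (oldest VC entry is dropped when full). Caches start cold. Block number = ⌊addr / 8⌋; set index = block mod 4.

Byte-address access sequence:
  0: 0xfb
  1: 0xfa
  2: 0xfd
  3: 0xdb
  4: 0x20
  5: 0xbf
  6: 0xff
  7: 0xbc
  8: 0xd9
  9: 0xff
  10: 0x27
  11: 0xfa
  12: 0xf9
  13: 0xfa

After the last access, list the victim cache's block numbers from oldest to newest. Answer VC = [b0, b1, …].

VC = [27, 23]

#0 0xfb→b31/s3 MISS; vc=[]
#1 0xfa→b31/s3 L1-HIT; vc=[]
#2 0xfd→b31/s3 L1-HIT; vc=[]
#3 0xdb→b27/s3 MISS; vc=[31]
#4 0x20→b4/s0 MISS; vc=[31]
#5 0xbf→b23/s3 MISS; vc=[31,27]
#6 0xff→b31/s3 VC-HIT; vc=[23,27]
#7 0xbc→b23/s3 VC-HIT; vc=[31,27]
#8 0xd9→b27/s3 VC-HIT; vc=[31,23]
#9 0xff→b31/s3 VC-HIT; vc=[27,23]
#10 0x27→b4/s0 L1-HIT; vc=[27,23]
#11 0xfa→b31/s3 L1-HIT; vc=[27,23]
#12 0xf9→b31/s3 L1-HIT; vc=[27,23]
#13 0xfa→b31/s3 L1-HIT; vc=[27,23]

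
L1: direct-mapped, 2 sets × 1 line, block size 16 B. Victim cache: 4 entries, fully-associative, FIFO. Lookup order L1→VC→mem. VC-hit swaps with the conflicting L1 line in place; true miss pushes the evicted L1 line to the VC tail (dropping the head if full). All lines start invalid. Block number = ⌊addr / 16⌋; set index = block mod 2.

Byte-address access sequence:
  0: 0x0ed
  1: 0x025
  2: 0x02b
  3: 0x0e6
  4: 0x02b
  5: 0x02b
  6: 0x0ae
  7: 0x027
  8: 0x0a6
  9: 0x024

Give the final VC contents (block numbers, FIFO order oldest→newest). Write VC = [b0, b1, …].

VC = [14, 10]

#0 0xed→b14/s0 MISS; vc=[]
#1 0x25→b2/s0 MISS; vc=[14]
#2 0x2b→b2/s0 L1-HIT; vc=[14]
#3 0xe6→b14/s0 VC-HIT; vc=[2]
#4 0x2b→b2/s0 VC-HIT; vc=[14]
#5 0x2b→b2/s0 L1-HIT; vc=[14]
#6 0xae→b10/s0 MISS; vc=[14,2]
#7 0x27→b2/s0 VC-HIT; vc=[14,10]
#8 0xa6→b10/s0 VC-HIT; vc=[14,2]
#9 0x24→b2/s0 VC-HIT; vc=[14,10]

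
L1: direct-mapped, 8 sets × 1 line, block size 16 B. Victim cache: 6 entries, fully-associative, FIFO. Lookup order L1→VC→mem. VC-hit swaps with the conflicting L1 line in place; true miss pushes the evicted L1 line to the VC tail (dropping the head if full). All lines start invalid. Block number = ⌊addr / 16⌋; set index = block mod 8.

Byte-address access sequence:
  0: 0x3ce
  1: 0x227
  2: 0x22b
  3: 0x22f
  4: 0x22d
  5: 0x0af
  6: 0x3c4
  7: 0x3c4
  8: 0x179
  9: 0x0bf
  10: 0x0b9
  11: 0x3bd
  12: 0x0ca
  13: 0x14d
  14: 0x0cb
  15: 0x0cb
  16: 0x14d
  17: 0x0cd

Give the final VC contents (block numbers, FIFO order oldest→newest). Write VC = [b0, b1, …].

  [0] addr=0x3ce blk=60 s=4: MISS | VC []
  [1] addr=0x227 blk=34 s=2: MISS | VC []
  [2] addr=0x22b blk=34 s=2: L1-HIT | VC []
  [3] addr=0x22f blk=34 s=2: L1-HIT | VC []
  [4] addr=0x22d blk=34 s=2: L1-HIT | VC []
  [5] addr=0xaf blk=10 s=2: MISS | VC [34]
  [6] addr=0x3c4 blk=60 s=4: L1-HIT | VC [34]
  [7] addr=0x3c4 blk=60 s=4: L1-HIT | VC [34]
  [8] addr=0x179 blk=23 s=7: MISS | VC [34]
  [9] addr=0xbf blk=11 s=3: MISS | VC [34]
  [10] addr=0xb9 blk=11 s=3: L1-HIT | VC [34]
  [11] addr=0x3bd blk=59 s=3: MISS | VC [34, 11]
  [12] addr=0xca blk=12 s=4: MISS | VC [34, 11, 60]
  [13] addr=0x14d blk=20 s=4: MISS | VC [34, 11, 60, 12]
  [14] addr=0xcb blk=12 s=4: VC-HIT | VC [34, 11, 60, 20]
  [15] addr=0xcb blk=12 s=4: L1-HIT | VC [34, 11, 60, 20]
  [16] addr=0x14d blk=20 s=4: VC-HIT | VC [34, 11, 60, 12]
  [17] addr=0xcd blk=12 s=4: VC-HIT | VC [34, 11, 60, 20]

VC = [34, 11, 60, 20]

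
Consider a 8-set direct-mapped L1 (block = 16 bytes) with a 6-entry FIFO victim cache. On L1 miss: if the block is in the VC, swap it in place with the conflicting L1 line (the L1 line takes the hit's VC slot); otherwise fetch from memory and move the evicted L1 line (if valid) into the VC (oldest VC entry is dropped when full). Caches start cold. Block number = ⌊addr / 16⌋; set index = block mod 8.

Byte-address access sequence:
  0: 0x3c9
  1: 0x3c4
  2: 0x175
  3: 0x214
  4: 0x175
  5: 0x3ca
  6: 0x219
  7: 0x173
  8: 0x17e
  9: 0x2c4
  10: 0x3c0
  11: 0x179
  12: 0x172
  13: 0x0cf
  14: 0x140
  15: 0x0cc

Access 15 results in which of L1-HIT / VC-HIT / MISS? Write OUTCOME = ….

OUTCOME = VC-HIT

  [0] addr=0x3c9 blk=60 s=4: MISS | VC []
  [1] addr=0x3c4 blk=60 s=4: L1-HIT | VC []
  [2] addr=0x175 blk=23 s=7: MISS | VC []
  [3] addr=0x214 blk=33 s=1: MISS | VC []
  [4] addr=0x175 blk=23 s=7: L1-HIT | VC []
  [5] addr=0x3ca blk=60 s=4: L1-HIT | VC []
  [6] addr=0x219 blk=33 s=1: L1-HIT | VC []
  [7] addr=0x173 blk=23 s=7: L1-HIT | VC []
  [8] addr=0x17e blk=23 s=7: L1-HIT | VC []
  [9] addr=0x2c4 blk=44 s=4: MISS | VC [60]
  [10] addr=0x3c0 blk=60 s=4: VC-HIT | VC [44]
  [11] addr=0x179 blk=23 s=7: L1-HIT | VC [44]
  [12] addr=0x172 blk=23 s=7: L1-HIT | VC [44]
  [13] addr=0xcf blk=12 s=4: MISS | VC [44, 60]
  [14] addr=0x140 blk=20 s=4: MISS | VC [44, 60, 12]
  [15] addr=0xcc blk=12 s=4: VC-HIT | VC [44, 60, 20]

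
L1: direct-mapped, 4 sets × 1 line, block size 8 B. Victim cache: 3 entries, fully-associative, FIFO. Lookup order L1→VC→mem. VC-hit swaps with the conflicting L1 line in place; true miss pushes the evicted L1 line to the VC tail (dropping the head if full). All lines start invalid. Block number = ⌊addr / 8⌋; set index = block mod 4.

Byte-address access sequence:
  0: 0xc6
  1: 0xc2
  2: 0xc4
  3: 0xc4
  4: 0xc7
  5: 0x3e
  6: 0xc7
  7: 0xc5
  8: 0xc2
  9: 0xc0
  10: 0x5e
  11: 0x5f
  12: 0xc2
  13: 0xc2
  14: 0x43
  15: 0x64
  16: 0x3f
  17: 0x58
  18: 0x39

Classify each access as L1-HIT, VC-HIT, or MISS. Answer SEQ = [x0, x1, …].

0: 0xc6 (blk 24, set 0) → MISS  vc=[]
1: 0xc2 (blk 24, set 0) → L1-HIT  vc=[]
2: 0xc4 (blk 24, set 0) → L1-HIT  vc=[]
3: 0xc4 (blk 24, set 0) → L1-HIT  vc=[]
4: 0xc7 (blk 24, set 0) → L1-HIT  vc=[]
5: 0x3e (blk 7, set 3) → MISS  vc=[]
6: 0xc7 (blk 24, set 0) → L1-HIT  vc=[]
7: 0xc5 (blk 24, set 0) → L1-HIT  vc=[]
8: 0xc2 (blk 24, set 0) → L1-HIT  vc=[]
9: 0xc0 (blk 24, set 0) → L1-HIT  vc=[]
10: 0x5e (blk 11, set 3) → MISS  vc=[7]
11: 0x5f (blk 11, set 3) → L1-HIT  vc=[7]
12: 0xc2 (blk 24, set 0) → L1-HIT  vc=[7]
13: 0xc2 (blk 24, set 0) → L1-HIT  vc=[7]
14: 0x43 (blk 8, set 0) → MISS  vc=[7, 24]
15: 0x64 (blk 12, set 0) → MISS  vc=[7, 24, 8]
16: 0x3f (blk 7, set 3) → VC-HIT  vc=[11, 24, 8]
17: 0x58 (blk 11, set 3) → VC-HIT  vc=[7, 24, 8]
18: 0x39 (blk 7, set 3) → VC-HIT  vc=[11, 24, 8]

SEQ = [MISS, L1-HIT, L1-HIT, L1-HIT, L1-HIT, MISS, L1-HIT, L1-HIT, L1-HIT, L1-HIT, MISS, L1-HIT, L1-HIT, L1-HIT, MISS, MISS, VC-HIT, VC-HIT, VC-HIT]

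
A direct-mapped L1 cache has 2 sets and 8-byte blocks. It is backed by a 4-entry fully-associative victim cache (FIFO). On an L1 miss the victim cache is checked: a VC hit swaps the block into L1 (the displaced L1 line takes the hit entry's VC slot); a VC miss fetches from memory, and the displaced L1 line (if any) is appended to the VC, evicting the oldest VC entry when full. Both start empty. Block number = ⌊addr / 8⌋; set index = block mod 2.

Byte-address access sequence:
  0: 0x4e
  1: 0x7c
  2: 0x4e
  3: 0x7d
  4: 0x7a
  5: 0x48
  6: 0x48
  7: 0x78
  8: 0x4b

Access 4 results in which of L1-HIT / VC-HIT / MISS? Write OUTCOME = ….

OUTCOME = L1-HIT

#0 0x4e→b9/s1 MISS; vc=[]
#1 0x7c→b15/s1 MISS; vc=[9]
#2 0x4e→b9/s1 VC-HIT; vc=[15]
#3 0x7d→b15/s1 VC-HIT; vc=[9]
#4 0x7a→b15/s1 L1-HIT; vc=[9]
#5 0x48→b9/s1 VC-HIT; vc=[15]
#6 0x48→b9/s1 L1-HIT; vc=[15]
#7 0x78→b15/s1 VC-HIT; vc=[9]
#8 0x4b→b9/s1 VC-HIT; vc=[15]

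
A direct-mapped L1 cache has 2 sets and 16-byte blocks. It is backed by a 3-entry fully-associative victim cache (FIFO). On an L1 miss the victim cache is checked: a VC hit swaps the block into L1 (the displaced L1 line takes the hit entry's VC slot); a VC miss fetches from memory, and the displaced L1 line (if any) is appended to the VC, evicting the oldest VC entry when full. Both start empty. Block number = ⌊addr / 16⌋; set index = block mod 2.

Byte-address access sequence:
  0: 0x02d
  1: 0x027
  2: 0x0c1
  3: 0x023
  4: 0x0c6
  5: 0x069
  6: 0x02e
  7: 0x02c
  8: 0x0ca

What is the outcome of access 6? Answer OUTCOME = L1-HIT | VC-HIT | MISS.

  [0] addr=0x2d blk=2 s=0: MISS | VC []
  [1] addr=0x27 blk=2 s=0: L1-HIT | VC []
  [2] addr=0xc1 blk=12 s=0: MISS | VC [2]
  [3] addr=0x23 blk=2 s=0: VC-HIT | VC [12]
  [4] addr=0xc6 blk=12 s=0: VC-HIT | VC [2]
  [5] addr=0x69 blk=6 s=0: MISS | VC [2, 12]
  [6] addr=0x2e blk=2 s=0: VC-HIT | VC [6, 12]
  [7] addr=0x2c blk=2 s=0: L1-HIT | VC [6, 12]
  [8] addr=0xca blk=12 s=0: VC-HIT | VC [6, 2]

OUTCOME = VC-HIT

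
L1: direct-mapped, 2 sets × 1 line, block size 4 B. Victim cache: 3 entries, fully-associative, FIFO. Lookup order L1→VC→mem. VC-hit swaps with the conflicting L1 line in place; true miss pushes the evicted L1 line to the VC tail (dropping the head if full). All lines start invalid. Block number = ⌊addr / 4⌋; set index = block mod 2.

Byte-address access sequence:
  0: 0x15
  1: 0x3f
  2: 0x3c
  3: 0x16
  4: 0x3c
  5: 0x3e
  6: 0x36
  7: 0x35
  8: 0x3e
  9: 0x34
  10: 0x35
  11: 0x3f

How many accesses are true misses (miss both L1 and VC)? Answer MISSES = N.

#0 0x15→b5/s1 MISS; vc=[]
#1 0x3f→b15/s1 MISS; vc=[5]
#2 0x3c→b15/s1 L1-HIT; vc=[5]
#3 0x16→b5/s1 VC-HIT; vc=[15]
#4 0x3c→b15/s1 VC-HIT; vc=[5]
#5 0x3e→b15/s1 L1-HIT; vc=[5]
#6 0x36→b13/s1 MISS; vc=[5,15]
#7 0x35→b13/s1 L1-HIT; vc=[5,15]
#8 0x3e→b15/s1 VC-HIT; vc=[5,13]
#9 0x34→b13/s1 VC-HIT; vc=[5,15]
#10 0x35→b13/s1 L1-HIT; vc=[5,15]
#11 0x3f→b15/s1 VC-HIT; vc=[5,13]

MISSES = 3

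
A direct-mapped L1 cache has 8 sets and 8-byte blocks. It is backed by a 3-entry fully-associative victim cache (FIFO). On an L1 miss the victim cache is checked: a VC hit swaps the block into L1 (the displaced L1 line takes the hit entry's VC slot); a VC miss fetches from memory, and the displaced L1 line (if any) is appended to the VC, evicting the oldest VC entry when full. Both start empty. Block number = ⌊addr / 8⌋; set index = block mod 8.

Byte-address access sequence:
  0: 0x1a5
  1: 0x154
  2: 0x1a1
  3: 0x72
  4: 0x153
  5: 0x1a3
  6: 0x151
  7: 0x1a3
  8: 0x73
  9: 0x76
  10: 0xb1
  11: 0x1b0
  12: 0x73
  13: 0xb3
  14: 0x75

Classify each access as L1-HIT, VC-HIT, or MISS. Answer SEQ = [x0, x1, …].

#0 0x1a5→b52/s4 MISS; vc=[]
#1 0x154→b42/s2 MISS; vc=[]
#2 0x1a1→b52/s4 L1-HIT; vc=[]
#3 0x72→b14/s6 MISS; vc=[]
#4 0x153→b42/s2 L1-HIT; vc=[]
#5 0x1a3→b52/s4 L1-HIT; vc=[]
#6 0x151→b42/s2 L1-HIT; vc=[]
#7 0x1a3→b52/s4 L1-HIT; vc=[]
#8 0x73→b14/s6 L1-HIT; vc=[]
#9 0x76→b14/s6 L1-HIT; vc=[]
#10 0xb1→b22/s6 MISS; vc=[14]
#11 0x1b0→b54/s6 MISS; vc=[14,22]
#12 0x73→b14/s6 VC-HIT; vc=[54,22]
#13 0xb3→b22/s6 VC-HIT; vc=[54,14]
#14 0x75→b14/s6 VC-HIT; vc=[54,22]

SEQ = [MISS, MISS, L1-HIT, MISS, L1-HIT, L1-HIT, L1-HIT, L1-HIT, L1-HIT, L1-HIT, MISS, MISS, VC-HIT, VC-HIT, VC-HIT]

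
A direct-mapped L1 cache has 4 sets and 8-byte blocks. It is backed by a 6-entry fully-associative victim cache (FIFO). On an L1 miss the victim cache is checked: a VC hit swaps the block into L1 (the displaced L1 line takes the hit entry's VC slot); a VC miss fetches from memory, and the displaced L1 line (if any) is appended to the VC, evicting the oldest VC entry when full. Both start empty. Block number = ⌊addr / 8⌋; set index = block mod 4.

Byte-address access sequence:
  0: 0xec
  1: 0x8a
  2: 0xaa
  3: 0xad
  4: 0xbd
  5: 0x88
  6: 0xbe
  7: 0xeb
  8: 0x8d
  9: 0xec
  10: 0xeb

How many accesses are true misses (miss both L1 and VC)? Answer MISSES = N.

MISSES = 4

#0 0xec→b29/s1 MISS; vc=[]
#1 0x8a→b17/s1 MISS; vc=[29]
#2 0xaa→b21/s1 MISS; vc=[29,17]
#3 0xad→b21/s1 L1-HIT; vc=[29,17]
#4 0xbd→b23/s3 MISS; vc=[29,17]
#5 0x88→b17/s1 VC-HIT; vc=[29,21]
#6 0xbe→b23/s3 L1-HIT; vc=[29,21]
#7 0xeb→b29/s1 VC-HIT; vc=[17,21]
#8 0x8d→b17/s1 VC-HIT; vc=[29,21]
#9 0xec→b29/s1 VC-HIT; vc=[17,21]
#10 0xeb→b29/s1 L1-HIT; vc=[17,21]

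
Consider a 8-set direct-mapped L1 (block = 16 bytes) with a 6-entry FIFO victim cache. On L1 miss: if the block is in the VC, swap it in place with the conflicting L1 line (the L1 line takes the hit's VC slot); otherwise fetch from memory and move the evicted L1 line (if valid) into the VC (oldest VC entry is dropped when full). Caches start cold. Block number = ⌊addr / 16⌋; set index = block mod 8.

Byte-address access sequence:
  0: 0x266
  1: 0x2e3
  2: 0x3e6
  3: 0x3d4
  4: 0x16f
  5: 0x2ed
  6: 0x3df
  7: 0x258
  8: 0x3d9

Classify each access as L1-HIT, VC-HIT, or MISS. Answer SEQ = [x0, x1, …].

  [0] addr=0x266 blk=38 s=6: MISS | VC []
  [1] addr=0x2e3 blk=46 s=6: MISS | VC [38]
  [2] addr=0x3e6 blk=62 s=6: MISS | VC [38, 46]
  [3] addr=0x3d4 blk=61 s=5: MISS | VC [38, 46]
  [4] addr=0x16f blk=22 s=6: MISS | VC [38, 46, 62]
  [5] addr=0x2ed blk=46 s=6: VC-HIT | VC [38, 22, 62]
  [6] addr=0x3df blk=61 s=5: L1-HIT | VC [38, 22, 62]
  [7] addr=0x258 blk=37 s=5: MISS | VC [38, 22, 62, 61]
  [8] addr=0x3d9 blk=61 s=5: VC-HIT | VC [38, 22, 62, 37]

SEQ = [MISS, MISS, MISS, MISS, MISS, VC-HIT, L1-HIT, MISS, VC-HIT]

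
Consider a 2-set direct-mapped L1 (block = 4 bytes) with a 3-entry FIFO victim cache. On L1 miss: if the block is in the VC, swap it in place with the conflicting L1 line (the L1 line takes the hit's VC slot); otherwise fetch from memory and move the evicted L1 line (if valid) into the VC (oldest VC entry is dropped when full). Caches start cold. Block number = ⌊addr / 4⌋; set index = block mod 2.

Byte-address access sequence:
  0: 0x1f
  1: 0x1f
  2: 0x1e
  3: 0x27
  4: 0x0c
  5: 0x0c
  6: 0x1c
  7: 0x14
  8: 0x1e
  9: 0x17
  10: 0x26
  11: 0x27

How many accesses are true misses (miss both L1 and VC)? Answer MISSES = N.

0: 0x1f (blk 7, set 1) → MISS  vc=[]
1: 0x1f (blk 7, set 1) → L1-HIT  vc=[]
2: 0x1e (blk 7, set 1) → L1-HIT  vc=[]
3: 0x27 (blk 9, set 1) → MISS  vc=[7]
4: 0xc (blk 3, set 1) → MISS  vc=[7, 9]
5: 0xc (blk 3, set 1) → L1-HIT  vc=[7, 9]
6: 0x1c (blk 7, set 1) → VC-HIT  vc=[3, 9]
7: 0x14 (blk 5, set 1) → MISS  vc=[3, 9, 7]
8: 0x1e (blk 7, set 1) → VC-HIT  vc=[3, 9, 5]
9: 0x17 (blk 5, set 1) → VC-HIT  vc=[3, 9, 7]
10: 0x26 (blk 9, set 1) → VC-HIT  vc=[3, 5, 7]
11: 0x27 (blk 9, set 1) → L1-HIT  vc=[3, 5, 7]

MISSES = 4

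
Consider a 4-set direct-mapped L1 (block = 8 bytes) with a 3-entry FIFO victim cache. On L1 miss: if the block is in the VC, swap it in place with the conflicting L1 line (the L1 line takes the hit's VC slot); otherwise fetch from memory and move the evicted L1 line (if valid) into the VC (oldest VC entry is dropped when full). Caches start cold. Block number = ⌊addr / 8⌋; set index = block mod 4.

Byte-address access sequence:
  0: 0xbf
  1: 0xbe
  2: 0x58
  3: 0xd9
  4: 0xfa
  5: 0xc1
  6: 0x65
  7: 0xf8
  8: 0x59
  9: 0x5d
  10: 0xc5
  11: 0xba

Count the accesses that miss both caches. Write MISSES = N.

#0 0xbf→b23/s3 MISS; vc=[]
#1 0xbe→b23/s3 L1-HIT; vc=[]
#2 0x58→b11/s3 MISS; vc=[23]
#3 0xd9→b27/s3 MISS; vc=[23,11]
#4 0xfa→b31/s3 MISS; vc=[23,11,27]
#5 0xc1→b24/s0 MISS; vc=[23,11,27]
#6 0x65→b12/s0 MISS; vc=[11,27,24]
#7 0xf8→b31/s3 L1-HIT; vc=[11,27,24]
#8 0x59→b11/s3 VC-HIT; vc=[31,27,24]
#9 0x5d→b11/s3 L1-HIT; vc=[31,27,24]
#10 0xc5→b24/s0 VC-HIT; vc=[31,27,12]
#11 0xba→b23/s3 MISS; vc=[27,12,11]

MISSES = 7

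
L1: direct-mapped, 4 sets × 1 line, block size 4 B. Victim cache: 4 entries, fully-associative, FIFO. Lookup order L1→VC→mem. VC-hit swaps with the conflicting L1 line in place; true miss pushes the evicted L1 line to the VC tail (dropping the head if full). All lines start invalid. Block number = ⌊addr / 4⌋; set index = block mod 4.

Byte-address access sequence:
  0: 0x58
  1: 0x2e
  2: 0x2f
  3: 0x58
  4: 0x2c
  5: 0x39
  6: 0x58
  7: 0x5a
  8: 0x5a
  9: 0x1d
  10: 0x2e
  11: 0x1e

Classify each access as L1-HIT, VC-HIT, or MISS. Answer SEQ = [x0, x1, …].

  [0] addr=0x58 blk=22 s=2: MISS | VC []
  [1] addr=0x2e blk=11 s=3: MISS | VC []
  [2] addr=0x2f blk=11 s=3: L1-HIT | VC []
  [3] addr=0x58 blk=22 s=2: L1-HIT | VC []
  [4] addr=0x2c blk=11 s=3: L1-HIT | VC []
  [5] addr=0x39 blk=14 s=2: MISS | VC [22]
  [6] addr=0x58 blk=22 s=2: VC-HIT | VC [14]
  [7] addr=0x5a blk=22 s=2: L1-HIT | VC [14]
  [8] addr=0x5a blk=22 s=2: L1-HIT | VC [14]
  [9] addr=0x1d blk=7 s=3: MISS | VC [14, 11]
  [10] addr=0x2e blk=11 s=3: VC-HIT | VC [14, 7]
  [11] addr=0x1e blk=7 s=3: VC-HIT | VC [14, 11]

SEQ = [MISS, MISS, L1-HIT, L1-HIT, L1-HIT, MISS, VC-HIT, L1-HIT, L1-HIT, MISS, VC-HIT, VC-HIT]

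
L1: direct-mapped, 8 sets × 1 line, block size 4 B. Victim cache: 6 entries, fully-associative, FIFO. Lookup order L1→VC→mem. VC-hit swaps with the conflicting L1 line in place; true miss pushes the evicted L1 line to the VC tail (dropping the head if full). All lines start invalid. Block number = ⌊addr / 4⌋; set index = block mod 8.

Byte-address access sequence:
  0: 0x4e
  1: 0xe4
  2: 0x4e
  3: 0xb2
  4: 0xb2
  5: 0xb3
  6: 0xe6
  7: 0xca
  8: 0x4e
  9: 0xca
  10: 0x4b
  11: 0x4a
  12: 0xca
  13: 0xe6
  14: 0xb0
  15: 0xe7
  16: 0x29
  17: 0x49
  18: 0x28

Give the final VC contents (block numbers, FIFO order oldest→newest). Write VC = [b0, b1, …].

#0 0x4e→b19/s3 MISS; vc=[]
#1 0xe4→b57/s1 MISS; vc=[]
#2 0x4e→b19/s3 L1-HIT; vc=[]
#3 0xb2→b44/s4 MISS; vc=[]
#4 0xb2→b44/s4 L1-HIT; vc=[]
#5 0xb3→b44/s4 L1-HIT; vc=[]
#6 0xe6→b57/s1 L1-HIT; vc=[]
#7 0xca→b50/s2 MISS; vc=[]
#8 0x4e→b19/s3 L1-HIT; vc=[]
#9 0xca→b50/s2 L1-HIT; vc=[]
#10 0x4b→b18/s2 MISS; vc=[50]
#11 0x4a→b18/s2 L1-HIT; vc=[50]
#12 0xca→b50/s2 VC-HIT; vc=[18]
#13 0xe6→b57/s1 L1-HIT; vc=[18]
#14 0xb0→b44/s4 L1-HIT; vc=[18]
#15 0xe7→b57/s1 L1-HIT; vc=[18]
#16 0x29→b10/s2 MISS; vc=[18,50]
#17 0x49→b18/s2 VC-HIT; vc=[10,50]
#18 0x28→b10/s2 VC-HIT; vc=[18,50]

VC = [18, 50]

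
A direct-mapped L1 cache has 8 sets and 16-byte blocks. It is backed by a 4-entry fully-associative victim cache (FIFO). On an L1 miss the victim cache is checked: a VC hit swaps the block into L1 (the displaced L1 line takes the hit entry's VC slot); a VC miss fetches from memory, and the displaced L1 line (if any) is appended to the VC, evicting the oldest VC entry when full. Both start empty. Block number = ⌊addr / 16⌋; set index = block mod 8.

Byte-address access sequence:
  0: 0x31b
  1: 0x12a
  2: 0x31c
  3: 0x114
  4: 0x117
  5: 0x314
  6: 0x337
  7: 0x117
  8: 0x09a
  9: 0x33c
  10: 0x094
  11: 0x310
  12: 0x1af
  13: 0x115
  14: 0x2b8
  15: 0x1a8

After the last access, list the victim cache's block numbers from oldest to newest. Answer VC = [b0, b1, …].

VC = [9, 49, 18, 51]

  [0] addr=0x31b blk=49 s=1: MISS | VC []
  [1] addr=0x12a blk=18 s=2: MISS | VC []
  [2] addr=0x31c blk=49 s=1: L1-HIT | VC []
  [3] addr=0x114 blk=17 s=1: MISS | VC [49]
  [4] addr=0x117 blk=17 s=1: L1-HIT | VC [49]
  [5] addr=0x314 blk=49 s=1: VC-HIT | VC [17]
  [6] addr=0x337 blk=51 s=3: MISS | VC [17]
  [7] addr=0x117 blk=17 s=1: VC-HIT | VC [49]
  [8] addr=0x9a blk=9 s=1: MISS | VC [49, 17]
  [9] addr=0x33c blk=51 s=3: L1-HIT | VC [49, 17]
  [10] addr=0x94 blk=9 s=1: L1-HIT | VC [49, 17]
  [11] addr=0x310 blk=49 s=1: VC-HIT | VC [9, 17]
  [12] addr=0x1af blk=26 s=2: MISS | VC [9, 17, 18]
  [13] addr=0x115 blk=17 s=1: VC-HIT | VC [9, 49, 18]
  [14] addr=0x2b8 blk=43 s=3: MISS | VC [9, 49, 18, 51]
  [15] addr=0x1a8 blk=26 s=2: L1-HIT | VC [9, 49, 18, 51]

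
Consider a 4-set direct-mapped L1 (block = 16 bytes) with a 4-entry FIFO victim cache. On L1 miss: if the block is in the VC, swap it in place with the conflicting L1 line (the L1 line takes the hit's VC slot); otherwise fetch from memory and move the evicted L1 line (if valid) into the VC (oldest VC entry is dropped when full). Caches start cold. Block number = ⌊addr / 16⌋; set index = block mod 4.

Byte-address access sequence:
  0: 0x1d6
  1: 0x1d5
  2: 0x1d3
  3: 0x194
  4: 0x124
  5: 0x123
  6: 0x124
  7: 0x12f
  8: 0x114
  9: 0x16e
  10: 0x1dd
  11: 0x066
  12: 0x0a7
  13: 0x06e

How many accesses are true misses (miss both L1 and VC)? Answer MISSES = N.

#0 0x1d6→b29/s1 MISS; vc=[]
#1 0x1d5→b29/s1 L1-HIT; vc=[]
#2 0x1d3→b29/s1 L1-HIT; vc=[]
#3 0x194→b25/s1 MISS; vc=[29]
#4 0x124→b18/s2 MISS; vc=[29]
#5 0x123→b18/s2 L1-HIT; vc=[29]
#6 0x124→b18/s2 L1-HIT; vc=[29]
#7 0x12f→b18/s2 L1-HIT; vc=[29]
#8 0x114→b17/s1 MISS; vc=[29,25]
#9 0x16e→b22/s2 MISS; vc=[29,25,18]
#10 0x1dd→b29/s1 VC-HIT; vc=[17,25,18]
#11 0x66→b6/s2 MISS; vc=[17,25,18,22]
#12 0xa7→b10/s2 MISS; vc=[25,18,22,6]
#13 0x6e→b6/s2 VC-HIT; vc=[25,18,22,10]

MISSES = 7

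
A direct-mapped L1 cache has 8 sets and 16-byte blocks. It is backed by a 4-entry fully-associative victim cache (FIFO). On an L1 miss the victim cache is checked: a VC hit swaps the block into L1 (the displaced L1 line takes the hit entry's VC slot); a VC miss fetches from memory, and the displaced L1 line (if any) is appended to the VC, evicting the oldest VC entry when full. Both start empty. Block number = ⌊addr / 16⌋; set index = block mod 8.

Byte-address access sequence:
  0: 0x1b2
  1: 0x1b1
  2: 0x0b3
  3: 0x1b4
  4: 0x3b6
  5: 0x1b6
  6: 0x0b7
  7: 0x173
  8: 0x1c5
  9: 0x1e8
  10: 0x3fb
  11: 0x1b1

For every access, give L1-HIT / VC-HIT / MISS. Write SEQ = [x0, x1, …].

SEQ = [MISS, L1-HIT, MISS, VC-HIT, MISS, VC-HIT, VC-HIT, MISS, MISS, MISS, MISS, VC-HIT]

#0 0x1b2→b27/s3 MISS; vc=[]
#1 0x1b1→b27/s3 L1-HIT; vc=[]
#2 0xb3→b11/s3 MISS; vc=[27]
#3 0x1b4→b27/s3 VC-HIT; vc=[11]
#4 0x3b6→b59/s3 MISS; vc=[11,27]
#5 0x1b6→b27/s3 VC-HIT; vc=[11,59]
#6 0xb7→b11/s3 VC-HIT; vc=[27,59]
#7 0x173→b23/s7 MISS; vc=[27,59]
#8 0x1c5→b28/s4 MISS; vc=[27,59]
#9 0x1e8→b30/s6 MISS; vc=[27,59]
#10 0x3fb→b63/s7 MISS; vc=[27,59,23]
#11 0x1b1→b27/s3 VC-HIT; vc=[11,59,23]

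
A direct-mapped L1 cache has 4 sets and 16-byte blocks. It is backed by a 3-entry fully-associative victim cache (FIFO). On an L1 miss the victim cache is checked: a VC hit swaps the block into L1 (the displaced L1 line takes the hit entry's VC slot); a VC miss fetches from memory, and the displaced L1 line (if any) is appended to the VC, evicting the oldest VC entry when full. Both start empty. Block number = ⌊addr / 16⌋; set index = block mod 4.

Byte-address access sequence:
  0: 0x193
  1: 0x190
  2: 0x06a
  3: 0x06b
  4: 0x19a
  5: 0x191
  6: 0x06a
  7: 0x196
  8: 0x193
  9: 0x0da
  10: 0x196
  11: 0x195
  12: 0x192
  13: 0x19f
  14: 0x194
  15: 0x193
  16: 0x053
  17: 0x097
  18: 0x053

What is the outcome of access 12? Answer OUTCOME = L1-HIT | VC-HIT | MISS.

OUTCOME = L1-HIT

#0 0x193→b25/s1 MISS; vc=[]
#1 0x190→b25/s1 L1-HIT; vc=[]
#2 0x6a→b6/s2 MISS; vc=[]
#3 0x6b→b6/s2 L1-HIT; vc=[]
#4 0x19a→b25/s1 L1-HIT; vc=[]
#5 0x191→b25/s1 L1-HIT; vc=[]
#6 0x6a→b6/s2 L1-HIT; vc=[]
#7 0x196→b25/s1 L1-HIT; vc=[]
#8 0x193→b25/s1 L1-HIT; vc=[]
#9 0xda→b13/s1 MISS; vc=[25]
#10 0x196→b25/s1 VC-HIT; vc=[13]
#11 0x195→b25/s1 L1-HIT; vc=[13]
#12 0x192→b25/s1 L1-HIT; vc=[13]
#13 0x19f→b25/s1 L1-HIT; vc=[13]
#14 0x194→b25/s1 L1-HIT; vc=[13]
#15 0x193→b25/s1 L1-HIT; vc=[13]
#16 0x53→b5/s1 MISS; vc=[13,25]
#17 0x97→b9/s1 MISS; vc=[13,25,5]
#18 0x53→b5/s1 VC-HIT; vc=[13,25,9]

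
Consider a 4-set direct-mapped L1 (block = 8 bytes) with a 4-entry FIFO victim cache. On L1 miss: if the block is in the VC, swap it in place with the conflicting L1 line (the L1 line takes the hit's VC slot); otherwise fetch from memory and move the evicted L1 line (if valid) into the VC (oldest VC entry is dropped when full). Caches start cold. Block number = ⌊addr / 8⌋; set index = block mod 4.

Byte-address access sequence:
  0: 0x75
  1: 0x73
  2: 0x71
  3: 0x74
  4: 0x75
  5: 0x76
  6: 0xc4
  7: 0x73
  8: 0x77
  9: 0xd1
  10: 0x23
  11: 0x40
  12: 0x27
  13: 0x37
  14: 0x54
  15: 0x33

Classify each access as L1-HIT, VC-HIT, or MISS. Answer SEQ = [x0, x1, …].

#0 0x75→b14/s2 MISS; vc=[]
#1 0x73→b14/s2 L1-HIT; vc=[]
#2 0x71→b14/s2 L1-HIT; vc=[]
#3 0x74→b14/s2 L1-HIT; vc=[]
#4 0x75→b14/s2 L1-HIT; vc=[]
#5 0x76→b14/s2 L1-HIT; vc=[]
#6 0xc4→b24/s0 MISS; vc=[]
#7 0x73→b14/s2 L1-HIT; vc=[]
#8 0x77→b14/s2 L1-HIT; vc=[]
#9 0xd1→b26/s2 MISS; vc=[14]
#10 0x23→b4/s0 MISS; vc=[14,24]
#11 0x40→b8/s0 MISS; vc=[14,24,4]
#12 0x27→b4/s0 VC-HIT; vc=[14,24,8]
#13 0x37→b6/s2 MISS; vc=[14,24,8,26]
#14 0x54→b10/s2 MISS; vc=[24,8,26,6]
#15 0x33→b6/s2 VC-HIT; vc=[24,8,26,10]

SEQ = [MISS, L1-HIT, L1-HIT, L1-HIT, L1-HIT, L1-HIT, MISS, L1-HIT, L1-HIT, MISS, MISS, MISS, VC-HIT, MISS, MISS, VC-HIT]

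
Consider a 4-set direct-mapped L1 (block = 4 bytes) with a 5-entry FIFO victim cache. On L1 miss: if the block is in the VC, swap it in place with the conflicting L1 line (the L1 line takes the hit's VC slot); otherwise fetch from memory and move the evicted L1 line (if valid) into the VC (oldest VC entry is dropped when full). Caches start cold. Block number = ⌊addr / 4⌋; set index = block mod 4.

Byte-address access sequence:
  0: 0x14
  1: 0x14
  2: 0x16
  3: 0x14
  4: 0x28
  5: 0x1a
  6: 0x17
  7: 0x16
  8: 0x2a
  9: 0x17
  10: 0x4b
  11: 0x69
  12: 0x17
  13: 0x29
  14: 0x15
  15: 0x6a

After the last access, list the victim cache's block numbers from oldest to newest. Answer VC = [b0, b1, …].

VC = [6, 10, 18]

  [0] addr=0x14 blk=5 s=1: MISS | VC []
  [1] addr=0x14 blk=5 s=1: L1-HIT | VC []
  [2] addr=0x16 blk=5 s=1: L1-HIT | VC []
  [3] addr=0x14 blk=5 s=1: L1-HIT | VC []
  [4] addr=0x28 blk=10 s=2: MISS | VC []
  [5] addr=0x1a blk=6 s=2: MISS | VC [10]
  [6] addr=0x17 blk=5 s=1: L1-HIT | VC [10]
  [7] addr=0x16 blk=5 s=1: L1-HIT | VC [10]
  [8] addr=0x2a blk=10 s=2: VC-HIT | VC [6]
  [9] addr=0x17 blk=5 s=1: L1-HIT | VC [6]
  [10] addr=0x4b blk=18 s=2: MISS | VC [6, 10]
  [11] addr=0x69 blk=26 s=2: MISS | VC [6, 10, 18]
  [12] addr=0x17 blk=5 s=1: L1-HIT | VC [6, 10, 18]
  [13] addr=0x29 blk=10 s=2: VC-HIT | VC [6, 26, 18]
  [14] addr=0x15 blk=5 s=1: L1-HIT | VC [6, 26, 18]
  [15] addr=0x6a blk=26 s=2: VC-HIT | VC [6, 10, 18]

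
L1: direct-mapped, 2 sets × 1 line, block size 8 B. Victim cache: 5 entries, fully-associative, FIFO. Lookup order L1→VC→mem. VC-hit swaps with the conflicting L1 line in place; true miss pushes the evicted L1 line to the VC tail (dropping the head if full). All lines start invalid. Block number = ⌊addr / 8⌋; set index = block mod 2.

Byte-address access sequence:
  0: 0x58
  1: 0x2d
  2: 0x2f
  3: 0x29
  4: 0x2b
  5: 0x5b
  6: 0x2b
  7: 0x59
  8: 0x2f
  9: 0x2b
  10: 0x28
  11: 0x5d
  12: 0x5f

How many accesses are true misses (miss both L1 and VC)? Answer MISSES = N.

  [0] addr=0x58 blk=11 s=1: MISS | VC []
  [1] addr=0x2d blk=5 s=1: MISS | VC [11]
  [2] addr=0x2f blk=5 s=1: L1-HIT | VC [11]
  [3] addr=0x29 blk=5 s=1: L1-HIT | VC [11]
  [4] addr=0x2b blk=5 s=1: L1-HIT | VC [11]
  [5] addr=0x5b blk=11 s=1: VC-HIT | VC [5]
  [6] addr=0x2b blk=5 s=1: VC-HIT | VC [11]
  [7] addr=0x59 blk=11 s=1: VC-HIT | VC [5]
  [8] addr=0x2f blk=5 s=1: VC-HIT | VC [11]
  [9] addr=0x2b blk=5 s=1: L1-HIT | VC [11]
  [10] addr=0x28 blk=5 s=1: L1-HIT | VC [11]
  [11] addr=0x5d blk=11 s=1: VC-HIT | VC [5]
  [12] addr=0x5f blk=11 s=1: L1-HIT | VC [5]

MISSES = 2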